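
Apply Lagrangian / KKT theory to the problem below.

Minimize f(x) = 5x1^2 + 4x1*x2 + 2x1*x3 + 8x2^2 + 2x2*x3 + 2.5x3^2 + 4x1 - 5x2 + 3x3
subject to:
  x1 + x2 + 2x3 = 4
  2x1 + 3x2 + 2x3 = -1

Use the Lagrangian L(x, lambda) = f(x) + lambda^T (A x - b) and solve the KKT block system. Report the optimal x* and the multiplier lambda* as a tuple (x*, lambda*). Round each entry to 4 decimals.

Form the Lagrangian:
  L(x, lambda) = (1/2) x^T Q x + c^T x + lambda^T (A x - b)
Stationarity (grad_x L = 0): Q x + c + A^T lambda = 0.
Primal feasibility: A x = b.

This gives the KKT block system:
  [ Q   A^T ] [ x     ]   [-c ]
  [ A    0  ] [ lambda ] = [ b ]

Solving the linear system:
  x*      = (-1.6497, -1.6752, 3.6624)
  lambda* = (-26.535, 19.2038)
  f(x*)   = 69.0541

x* = (-1.6497, -1.6752, 3.6624), lambda* = (-26.535, 19.2038)


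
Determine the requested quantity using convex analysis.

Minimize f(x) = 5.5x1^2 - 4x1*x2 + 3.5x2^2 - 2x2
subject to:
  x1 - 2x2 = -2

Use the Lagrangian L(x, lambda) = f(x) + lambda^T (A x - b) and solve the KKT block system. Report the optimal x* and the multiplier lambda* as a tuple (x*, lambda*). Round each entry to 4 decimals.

Form the Lagrangian:
  L(x, lambda) = (1/2) x^T Q x + c^T x + lambda^T (A x - b)
Stationarity (grad_x L = 0): Q x + c + A^T lambda = 0.
Primal feasibility: A x = b.

This gives the KKT block system:
  [ Q   A^T ] [ x     ]   [-c ]
  [ A    0  ] [ lambda ] = [ b ]

Solving the linear system:
  x*      = (0.1714, 1.0857)
  lambda* = (2.4571)
  f(x*)   = 1.3714

x* = (0.1714, 1.0857), lambda* = (2.4571)


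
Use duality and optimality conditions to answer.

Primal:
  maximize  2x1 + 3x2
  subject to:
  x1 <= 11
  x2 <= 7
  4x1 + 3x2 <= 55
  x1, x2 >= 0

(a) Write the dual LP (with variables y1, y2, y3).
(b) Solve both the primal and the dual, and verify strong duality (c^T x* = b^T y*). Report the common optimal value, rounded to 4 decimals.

The standard primal-dual pair for 'max c^T x s.t. A x <= b, x >= 0' is:
  Dual:  min b^T y  s.t.  A^T y >= c,  y >= 0.

So the dual LP is:
  minimize  11y1 + 7y2 + 55y3
  subject to:
    y1 + 4y3 >= 2
    y2 + 3y3 >= 3
    y1, y2, y3 >= 0

Solving the primal: x* = (8.5, 7).
  primal value c^T x* = 38.
Solving the dual: y* = (0, 1.5, 0.5).
  dual value b^T y* = 38.
Strong duality: c^T x* = b^T y*. Confirmed.

38


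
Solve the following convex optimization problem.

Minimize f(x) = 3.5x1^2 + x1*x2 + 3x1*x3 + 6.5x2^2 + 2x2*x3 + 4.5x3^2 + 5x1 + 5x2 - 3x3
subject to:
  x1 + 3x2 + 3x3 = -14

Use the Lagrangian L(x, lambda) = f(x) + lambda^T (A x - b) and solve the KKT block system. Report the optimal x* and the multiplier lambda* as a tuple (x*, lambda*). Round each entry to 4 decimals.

Form the Lagrangian:
  L(x, lambda) = (1/2) x^T Q x + c^T x + lambda^T (A x - b)
Stationarity (grad_x L = 0): Q x + c + A^T lambda = 0.
Primal feasibility: A x = b.

This gives the KKT block system:
  [ Q   A^T ] [ x     ]   [-c ]
  [ A    0  ] [ lambda ] = [ b ]

Solving the linear system:
  x*      = (-0.8754, -2.243, -2.1318)
  lambda* = (9.7662)
  f(x*)   = 63.7652

x* = (-0.8754, -2.243, -2.1318), lambda* = (9.7662)


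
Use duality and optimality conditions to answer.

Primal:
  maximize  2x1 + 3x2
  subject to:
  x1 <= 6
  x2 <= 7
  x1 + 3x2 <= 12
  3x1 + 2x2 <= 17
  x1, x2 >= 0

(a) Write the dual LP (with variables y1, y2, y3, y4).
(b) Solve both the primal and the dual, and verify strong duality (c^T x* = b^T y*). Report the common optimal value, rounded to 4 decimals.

The standard primal-dual pair for 'max c^T x s.t. A x <= b, x >= 0' is:
  Dual:  min b^T y  s.t.  A^T y >= c,  y >= 0.

So the dual LP is:
  minimize  6y1 + 7y2 + 12y3 + 17y4
  subject to:
    y1 + y3 + 3y4 >= 2
    y2 + 3y3 + 2y4 >= 3
    y1, y2, y3, y4 >= 0

Solving the primal: x* = (3.8571, 2.7143).
  primal value c^T x* = 15.8571.
Solving the dual: y* = (0, 0, 0.7143, 0.4286).
  dual value b^T y* = 15.8571.
Strong duality: c^T x* = b^T y*. Confirmed.

15.8571


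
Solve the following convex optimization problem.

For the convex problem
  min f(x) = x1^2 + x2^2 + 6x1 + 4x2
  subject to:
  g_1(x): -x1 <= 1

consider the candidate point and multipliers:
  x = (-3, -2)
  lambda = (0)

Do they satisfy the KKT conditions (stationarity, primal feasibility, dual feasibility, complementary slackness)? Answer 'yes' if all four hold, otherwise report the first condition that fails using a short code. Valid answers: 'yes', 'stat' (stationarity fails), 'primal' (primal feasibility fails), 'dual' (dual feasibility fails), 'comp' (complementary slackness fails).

Gradient of f: grad f(x) = Q x + c = (0, 0)
Constraint values g_i(x) = a_i^T x - b_i:
  g_1((-3, -2)) = 2
Stationarity residual: grad f(x) + sum_i lambda_i a_i = (0, 0)
  -> stationarity OK
Primal feasibility (all g_i <= 0): FAILS
Dual feasibility (all lambda_i >= 0): OK
Complementary slackness (lambda_i * g_i(x) = 0 for all i): OK

Verdict: the first failing condition is primal_feasibility -> primal.

primal


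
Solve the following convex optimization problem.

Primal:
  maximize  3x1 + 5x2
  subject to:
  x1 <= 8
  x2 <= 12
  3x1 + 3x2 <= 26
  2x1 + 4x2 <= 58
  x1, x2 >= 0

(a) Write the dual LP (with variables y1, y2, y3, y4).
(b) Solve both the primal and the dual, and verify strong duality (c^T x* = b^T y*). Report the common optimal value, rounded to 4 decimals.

The standard primal-dual pair for 'max c^T x s.t. A x <= b, x >= 0' is:
  Dual:  min b^T y  s.t.  A^T y >= c,  y >= 0.

So the dual LP is:
  minimize  8y1 + 12y2 + 26y3 + 58y4
  subject to:
    y1 + 3y3 + 2y4 >= 3
    y2 + 3y3 + 4y4 >= 5
    y1, y2, y3, y4 >= 0

Solving the primal: x* = (0, 8.6667).
  primal value c^T x* = 43.3333.
Solving the dual: y* = (0, 0, 1.6667, 0).
  dual value b^T y* = 43.3333.
Strong duality: c^T x* = b^T y*. Confirmed.

43.3333


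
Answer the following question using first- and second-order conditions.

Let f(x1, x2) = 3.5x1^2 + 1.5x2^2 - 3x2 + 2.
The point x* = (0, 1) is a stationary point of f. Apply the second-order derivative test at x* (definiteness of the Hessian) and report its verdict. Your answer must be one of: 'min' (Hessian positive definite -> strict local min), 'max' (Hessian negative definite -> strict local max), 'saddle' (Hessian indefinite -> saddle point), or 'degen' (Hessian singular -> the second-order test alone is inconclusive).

Compute the Hessian H = grad^2 f:
  H = [[7, 0], [0, 3]]
Verify stationarity: grad f(x*) = H x* + g = (0, 0).
Eigenvalues of H: 3, 7.
Both eigenvalues > 0, so H is positive definite -> x* is a strict local min.

min


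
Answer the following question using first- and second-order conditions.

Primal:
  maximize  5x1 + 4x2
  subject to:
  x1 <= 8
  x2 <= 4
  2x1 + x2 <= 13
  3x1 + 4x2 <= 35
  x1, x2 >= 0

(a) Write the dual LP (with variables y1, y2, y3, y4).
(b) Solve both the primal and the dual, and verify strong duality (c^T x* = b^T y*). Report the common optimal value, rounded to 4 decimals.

The standard primal-dual pair for 'max c^T x s.t. A x <= b, x >= 0' is:
  Dual:  min b^T y  s.t.  A^T y >= c,  y >= 0.

So the dual LP is:
  minimize  8y1 + 4y2 + 13y3 + 35y4
  subject to:
    y1 + 2y3 + 3y4 >= 5
    y2 + y3 + 4y4 >= 4
    y1, y2, y3, y4 >= 0

Solving the primal: x* = (4.5, 4).
  primal value c^T x* = 38.5.
Solving the dual: y* = (0, 1.5, 2.5, 0).
  dual value b^T y* = 38.5.
Strong duality: c^T x* = b^T y*. Confirmed.

38.5


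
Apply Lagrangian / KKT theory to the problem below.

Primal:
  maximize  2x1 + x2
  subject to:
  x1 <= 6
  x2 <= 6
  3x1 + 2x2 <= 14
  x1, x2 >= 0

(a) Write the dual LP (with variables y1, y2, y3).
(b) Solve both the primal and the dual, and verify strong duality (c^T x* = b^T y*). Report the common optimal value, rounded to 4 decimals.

The standard primal-dual pair for 'max c^T x s.t. A x <= b, x >= 0' is:
  Dual:  min b^T y  s.t.  A^T y >= c,  y >= 0.

So the dual LP is:
  minimize  6y1 + 6y2 + 14y3
  subject to:
    y1 + 3y3 >= 2
    y2 + 2y3 >= 1
    y1, y2, y3 >= 0

Solving the primal: x* = (4.6667, 0).
  primal value c^T x* = 9.3333.
Solving the dual: y* = (0, 0, 0.6667).
  dual value b^T y* = 9.3333.
Strong duality: c^T x* = b^T y*. Confirmed.

9.3333


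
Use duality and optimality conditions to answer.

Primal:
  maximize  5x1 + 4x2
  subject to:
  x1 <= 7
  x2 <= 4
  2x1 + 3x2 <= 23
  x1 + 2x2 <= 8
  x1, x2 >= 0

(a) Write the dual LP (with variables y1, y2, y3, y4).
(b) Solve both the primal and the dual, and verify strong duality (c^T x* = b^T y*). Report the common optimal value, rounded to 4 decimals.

The standard primal-dual pair for 'max c^T x s.t. A x <= b, x >= 0' is:
  Dual:  min b^T y  s.t.  A^T y >= c,  y >= 0.

So the dual LP is:
  minimize  7y1 + 4y2 + 23y3 + 8y4
  subject to:
    y1 + 2y3 + y4 >= 5
    y2 + 3y3 + 2y4 >= 4
    y1, y2, y3, y4 >= 0

Solving the primal: x* = (7, 0.5).
  primal value c^T x* = 37.
Solving the dual: y* = (3, 0, 0, 2).
  dual value b^T y* = 37.
Strong duality: c^T x* = b^T y*. Confirmed.

37


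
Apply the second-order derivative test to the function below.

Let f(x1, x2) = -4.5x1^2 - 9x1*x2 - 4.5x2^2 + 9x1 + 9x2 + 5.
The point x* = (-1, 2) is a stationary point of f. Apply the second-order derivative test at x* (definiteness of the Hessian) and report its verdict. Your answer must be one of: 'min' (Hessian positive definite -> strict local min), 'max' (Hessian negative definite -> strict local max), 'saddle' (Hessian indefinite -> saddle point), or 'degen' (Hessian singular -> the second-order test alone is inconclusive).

Compute the Hessian H = grad^2 f:
  H = [[-9, -9], [-9, -9]]
Verify stationarity: grad f(x*) = H x* + g = (0, 0).
Eigenvalues of H: -18, 0.
H has a zero eigenvalue (singular; negative semidefinite but not definite), so H is neither positive definite, negative definite, nor indefinite. The second-order test alone is inconclusive -> degen.
(Indeed, f is constant along the null direction of H through x*, so x* is not a strict local extremum.)

degen


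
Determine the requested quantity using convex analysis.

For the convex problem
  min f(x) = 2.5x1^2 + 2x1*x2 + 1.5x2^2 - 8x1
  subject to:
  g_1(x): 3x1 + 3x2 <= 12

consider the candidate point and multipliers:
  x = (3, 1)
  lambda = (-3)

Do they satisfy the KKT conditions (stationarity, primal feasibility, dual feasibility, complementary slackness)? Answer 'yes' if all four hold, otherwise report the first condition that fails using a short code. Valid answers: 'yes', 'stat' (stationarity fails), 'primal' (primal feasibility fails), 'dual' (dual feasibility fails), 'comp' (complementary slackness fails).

Gradient of f: grad f(x) = Q x + c = (9, 9)
Constraint values g_i(x) = a_i^T x - b_i:
  g_1((3, 1)) = 0
Stationarity residual: grad f(x) + sum_i lambda_i a_i = (0, 0)
  -> stationarity OK
Primal feasibility (all g_i <= 0): OK
Dual feasibility (all lambda_i >= 0): FAILS
Complementary slackness (lambda_i * g_i(x) = 0 for all i): OK

Verdict: the first failing condition is dual_feasibility -> dual.

dual


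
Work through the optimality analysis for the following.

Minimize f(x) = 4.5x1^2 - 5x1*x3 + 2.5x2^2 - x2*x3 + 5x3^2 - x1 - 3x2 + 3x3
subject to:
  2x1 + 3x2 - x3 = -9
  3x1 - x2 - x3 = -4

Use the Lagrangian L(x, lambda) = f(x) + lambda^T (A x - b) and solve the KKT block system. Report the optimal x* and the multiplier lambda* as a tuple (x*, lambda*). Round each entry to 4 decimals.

Form the Lagrangian:
  L(x, lambda) = (1/2) x^T Q x + c^T x + lambda^T (A x - b)
Stationarity (grad_x L = 0): Q x + c + A^T lambda = 0.
Primal feasibility: A x = b.

This gives the KKT block system:
  [ Q   A^T ] [ x     ]   [-c ]
  [ A    0  ] [ lambda ] = [ b ]

Solving the linear system:
  x*      = (-2.233, -1.8082, -0.8907)
  lambda* = (4.5541, 2.5117)
  f(x*)   = 28.0095

x* = (-2.233, -1.8082, -0.8907), lambda* = (4.5541, 2.5117)


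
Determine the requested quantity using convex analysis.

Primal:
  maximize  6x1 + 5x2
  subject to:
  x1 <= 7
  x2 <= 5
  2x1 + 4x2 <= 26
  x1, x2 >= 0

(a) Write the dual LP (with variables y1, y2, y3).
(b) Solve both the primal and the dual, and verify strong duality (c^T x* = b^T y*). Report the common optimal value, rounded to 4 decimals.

The standard primal-dual pair for 'max c^T x s.t. A x <= b, x >= 0' is:
  Dual:  min b^T y  s.t.  A^T y >= c,  y >= 0.

So the dual LP is:
  minimize  7y1 + 5y2 + 26y3
  subject to:
    y1 + 2y3 >= 6
    y2 + 4y3 >= 5
    y1, y2, y3 >= 0

Solving the primal: x* = (7, 3).
  primal value c^T x* = 57.
Solving the dual: y* = (3.5, 0, 1.25).
  dual value b^T y* = 57.
Strong duality: c^T x* = b^T y*. Confirmed.

57


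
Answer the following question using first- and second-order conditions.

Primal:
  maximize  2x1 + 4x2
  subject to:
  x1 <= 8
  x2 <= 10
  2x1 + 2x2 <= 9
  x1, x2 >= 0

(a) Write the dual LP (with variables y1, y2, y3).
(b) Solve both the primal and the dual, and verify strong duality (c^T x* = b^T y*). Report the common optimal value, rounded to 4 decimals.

The standard primal-dual pair for 'max c^T x s.t. A x <= b, x >= 0' is:
  Dual:  min b^T y  s.t.  A^T y >= c,  y >= 0.

So the dual LP is:
  minimize  8y1 + 10y2 + 9y3
  subject to:
    y1 + 2y3 >= 2
    y2 + 2y3 >= 4
    y1, y2, y3 >= 0

Solving the primal: x* = (0, 4.5).
  primal value c^T x* = 18.
Solving the dual: y* = (0, 0, 2).
  dual value b^T y* = 18.
Strong duality: c^T x* = b^T y*. Confirmed.

18


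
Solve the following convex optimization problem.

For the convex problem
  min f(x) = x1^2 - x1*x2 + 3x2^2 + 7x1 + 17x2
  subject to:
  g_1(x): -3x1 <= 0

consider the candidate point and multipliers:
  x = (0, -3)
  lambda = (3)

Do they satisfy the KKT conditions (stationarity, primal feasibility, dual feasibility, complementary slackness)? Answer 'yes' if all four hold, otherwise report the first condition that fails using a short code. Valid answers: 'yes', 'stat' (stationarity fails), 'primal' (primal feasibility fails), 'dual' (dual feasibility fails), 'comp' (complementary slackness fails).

Gradient of f: grad f(x) = Q x + c = (10, -1)
Constraint values g_i(x) = a_i^T x - b_i:
  g_1((0, -3)) = 0
Stationarity residual: grad f(x) + sum_i lambda_i a_i = (1, -1)
  -> stationarity FAILS
Primal feasibility (all g_i <= 0): OK
Dual feasibility (all lambda_i >= 0): OK
Complementary slackness (lambda_i * g_i(x) = 0 for all i): OK

Verdict: the first failing condition is stationarity -> stat.

stat


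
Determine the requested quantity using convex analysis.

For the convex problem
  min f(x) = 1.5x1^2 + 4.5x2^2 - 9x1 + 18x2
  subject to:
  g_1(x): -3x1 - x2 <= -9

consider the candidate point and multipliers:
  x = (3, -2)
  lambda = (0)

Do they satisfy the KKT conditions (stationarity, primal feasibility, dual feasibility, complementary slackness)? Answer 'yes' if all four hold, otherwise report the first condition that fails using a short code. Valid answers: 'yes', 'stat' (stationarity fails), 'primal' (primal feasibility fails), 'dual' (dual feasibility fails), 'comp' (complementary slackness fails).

Gradient of f: grad f(x) = Q x + c = (0, 0)
Constraint values g_i(x) = a_i^T x - b_i:
  g_1((3, -2)) = 2
Stationarity residual: grad f(x) + sum_i lambda_i a_i = (0, 0)
  -> stationarity OK
Primal feasibility (all g_i <= 0): FAILS
Dual feasibility (all lambda_i >= 0): OK
Complementary slackness (lambda_i * g_i(x) = 0 for all i): OK

Verdict: the first failing condition is primal_feasibility -> primal.

primal


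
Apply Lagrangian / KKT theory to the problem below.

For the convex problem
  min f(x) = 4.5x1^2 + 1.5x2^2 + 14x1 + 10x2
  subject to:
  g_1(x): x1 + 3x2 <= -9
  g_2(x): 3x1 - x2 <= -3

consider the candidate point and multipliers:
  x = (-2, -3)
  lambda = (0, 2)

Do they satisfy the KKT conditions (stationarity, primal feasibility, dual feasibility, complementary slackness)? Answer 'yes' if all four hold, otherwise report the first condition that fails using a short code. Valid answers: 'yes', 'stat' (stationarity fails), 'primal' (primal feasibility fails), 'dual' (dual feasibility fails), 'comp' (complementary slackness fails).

Gradient of f: grad f(x) = Q x + c = (-4, 1)
Constraint values g_i(x) = a_i^T x - b_i:
  g_1((-2, -3)) = -2
  g_2((-2, -3)) = 0
Stationarity residual: grad f(x) + sum_i lambda_i a_i = (2, -1)
  -> stationarity FAILS
Primal feasibility (all g_i <= 0): OK
Dual feasibility (all lambda_i >= 0): OK
Complementary slackness (lambda_i * g_i(x) = 0 for all i): OK

Verdict: the first failing condition is stationarity -> stat.

stat


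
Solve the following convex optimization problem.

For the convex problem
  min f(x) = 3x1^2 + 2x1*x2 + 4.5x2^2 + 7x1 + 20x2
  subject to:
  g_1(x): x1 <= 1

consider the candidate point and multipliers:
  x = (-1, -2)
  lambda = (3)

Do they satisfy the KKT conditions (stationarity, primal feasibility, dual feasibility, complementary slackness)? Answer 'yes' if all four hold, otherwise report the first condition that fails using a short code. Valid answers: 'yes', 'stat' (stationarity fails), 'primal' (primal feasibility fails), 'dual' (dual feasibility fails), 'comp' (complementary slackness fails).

Gradient of f: grad f(x) = Q x + c = (-3, 0)
Constraint values g_i(x) = a_i^T x - b_i:
  g_1((-1, -2)) = -2
Stationarity residual: grad f(x) + sum_i lambda_i a_i = (0, 0)
  -> stationarity OK
Primal feasibility (all g_i <= 0): OK
Dual feasibility (all lambda_i >= 0): OK
Complementary slackness (lambda_i * g_i(x) = 0 for all i): FAILS

Verdict: the first failing condition is complementary_slackness -> comp.

comp


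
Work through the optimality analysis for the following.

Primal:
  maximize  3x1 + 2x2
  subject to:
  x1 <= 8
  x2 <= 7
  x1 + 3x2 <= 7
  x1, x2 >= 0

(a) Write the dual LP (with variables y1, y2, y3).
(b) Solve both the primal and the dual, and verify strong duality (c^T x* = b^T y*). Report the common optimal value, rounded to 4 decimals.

The standard primal-dual pair for 'max c^T x s.t. A x <= b, x >= 0' is:
  Dual:  min b^T y  s.t.  A^T y >= c,  y >= 0.

So the dual LP is:
  minimize  8y1 + 7y2 + 7y3
  subject to:
    y1 + y3 >= 3
    y2 + 3y3 >= 2
    y1, y2, y3 >= 0

Solving the primal: x* = (7, 0).
  primal value c^T x* = 21.
Solving the dual: y* = (0, 0, 3).
  dual value b^T y* = 21.
Strong duality: c^T x* = b^T y*. Confirmed.

21


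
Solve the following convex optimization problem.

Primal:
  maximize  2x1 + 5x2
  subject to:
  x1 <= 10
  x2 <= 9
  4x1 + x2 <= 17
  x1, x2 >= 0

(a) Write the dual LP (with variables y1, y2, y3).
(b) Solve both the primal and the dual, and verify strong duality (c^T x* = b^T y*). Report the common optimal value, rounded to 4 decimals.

The standard primal-dual pair for 'max c^T x s.t. A x <= b, x >= 0' is:
  Dual:  min b^T y  s.t.  A^T y >= c,  y >= 0.

So the dual LP is:
  minimize  10y1 + 9y2 + 17y3
  subject to:
    y1 + 4y3 >= 2
    y2 + y3 >= 5
    y1, y2, y3 >= 0

Solving the primal: x* = (2, 9).
  primal value c^T x* = 49.
Solving the dual: y* = (0, 4.5, 0.5).
  dual value b^T y* = 49.
Strong duality: c^T x* = b^T y*. Confirmed.

49


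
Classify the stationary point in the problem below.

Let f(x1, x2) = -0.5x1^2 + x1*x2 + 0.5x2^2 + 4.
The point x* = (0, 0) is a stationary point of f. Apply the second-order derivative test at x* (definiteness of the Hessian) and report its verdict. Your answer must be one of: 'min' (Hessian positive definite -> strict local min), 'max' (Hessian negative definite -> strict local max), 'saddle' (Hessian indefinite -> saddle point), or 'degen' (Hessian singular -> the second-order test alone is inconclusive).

Compute the Hessian H = grad^2 f:
  H = [[-1, 1], [1, 1]]
Verify stationarity: grad f(x*) = H x* + g = (0, 0).
Eigenvalues of H: -1.4142, 1.4142.
Eigenvalues have mixed signs, so H is indefinite -> x* is a saddle point.

saddle


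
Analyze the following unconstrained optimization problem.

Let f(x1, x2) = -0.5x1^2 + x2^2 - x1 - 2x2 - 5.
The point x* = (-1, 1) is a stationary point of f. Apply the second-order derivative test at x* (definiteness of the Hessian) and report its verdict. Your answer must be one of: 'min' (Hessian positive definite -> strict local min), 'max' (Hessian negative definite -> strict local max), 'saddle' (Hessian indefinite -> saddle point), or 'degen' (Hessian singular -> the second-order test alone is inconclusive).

Compute the Hessian H = grad^2 f:
  H = [[-1, 0], [0, 2]]
Verify stationarity: grad f(x*) = H x* + g = (0, 0).
Eigenvalues of H: -1, 2.
Eigenvalues have mixed signs, so H is indefinite -> x* is a saddle point.

saddle


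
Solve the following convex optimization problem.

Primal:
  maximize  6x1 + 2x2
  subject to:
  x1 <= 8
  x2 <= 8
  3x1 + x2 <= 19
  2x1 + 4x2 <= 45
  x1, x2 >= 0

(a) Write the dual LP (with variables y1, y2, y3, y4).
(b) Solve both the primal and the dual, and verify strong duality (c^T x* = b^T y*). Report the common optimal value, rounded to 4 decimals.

The standard primal-dual pair for 'max c^T x s.t. A x <= b, x >= 0' is:
  Dual:  min b^T y  s.t.  A^T y >= c,  y >= 0.

So the dual LP is:
  minimize  8y1 + 8y2 + 19y3 + 45y4
  subject to:
    y1 + 3y3 + 2y4 >= 6
    y2 + y3 + 4y4 >= 2
    y1, y2, y3, y4 >= 0

Solving the primal: x* = (6.3333, 0).
  primal value c^T x* = 38.
Solving the dual: y* = (0, 0, 2, 0).
  dual value b^T y* = 38.
Strong duality: c^T x* = b^T y*. Confirmed.

38


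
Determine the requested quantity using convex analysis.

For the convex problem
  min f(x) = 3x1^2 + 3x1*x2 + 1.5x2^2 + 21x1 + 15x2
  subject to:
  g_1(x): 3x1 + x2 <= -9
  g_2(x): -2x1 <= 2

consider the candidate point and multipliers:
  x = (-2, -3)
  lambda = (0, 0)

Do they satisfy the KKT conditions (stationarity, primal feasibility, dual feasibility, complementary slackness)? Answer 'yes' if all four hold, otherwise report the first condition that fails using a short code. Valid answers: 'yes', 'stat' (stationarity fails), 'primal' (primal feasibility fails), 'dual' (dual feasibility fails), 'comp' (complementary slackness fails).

Gradient of f: grad f(x) = Q x + c = (0, 0)
Constraint values g_i(x) = a_i^T x - b_i:
  g_1((-2, -3)) = 0
  g_2((-2, -3)) = 2
Stationarity residual: grad f(x) + sum_i lambda_i a_i = (0, 0)
  -> stationarity OK
Primal feasibility (all g_i <= 0): FAILS
Dual feasibility (all lambda_i >= 0): OK
Complementary slackness (lambda_i * g_i(x) = 0 for all i): OK

Verdict: the first failing condition is primal_feasibility -> primal.

primal


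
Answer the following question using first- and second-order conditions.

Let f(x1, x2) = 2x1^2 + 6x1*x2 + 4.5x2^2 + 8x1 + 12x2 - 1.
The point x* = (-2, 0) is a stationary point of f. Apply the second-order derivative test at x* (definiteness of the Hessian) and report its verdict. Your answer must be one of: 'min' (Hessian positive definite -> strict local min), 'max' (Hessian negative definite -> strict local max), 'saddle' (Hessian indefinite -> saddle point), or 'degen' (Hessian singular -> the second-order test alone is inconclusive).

Compute the Hessian H = grad^2 f:
  H = [[4, 6], [6, 9]]
Verify stationarity: grad f(x*) = H x* + g = (0, 0).
Eigenvalues of H: 0, 13.
H has a zero eigenvalue (singular; positive semidefinite but not definite), so H is neither positive definite, negative definite, nor indefinite. The second-order test alone is inconclusive -> degen.
(Indeed, f is constant along the null direction of H through x*, so x* is not a strict local extremum.)

degen


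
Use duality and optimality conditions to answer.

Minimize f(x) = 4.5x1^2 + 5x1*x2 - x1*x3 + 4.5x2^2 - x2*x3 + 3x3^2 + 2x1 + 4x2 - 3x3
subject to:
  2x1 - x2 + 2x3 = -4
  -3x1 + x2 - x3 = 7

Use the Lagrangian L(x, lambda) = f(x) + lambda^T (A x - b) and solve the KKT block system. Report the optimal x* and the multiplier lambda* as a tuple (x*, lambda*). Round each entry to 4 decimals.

Form the Lagrangian:
  L(x, lambda) = (1/2) x^T Q x + c^T x + lambda^T (A x - b)
Stationarity (grad_x L = 0): Q x + c + A^T lambda = 0.
Primal feasibility: A x = b.

This gives the KKT block system:
  [ Q   A^T ] [ x     ]   [-c ]
  [ A    0  ] [ lambda ] = [ b ]

Solving the linear system:
  x*      = (-2.2116, 1.1534, 0.7884)
  lambda* = (-5.3228, -7.8571)
  f(x*)   = 15.7672

x* = (-2.2116, 1.1534, 0.7884), lambda* = (-5.3228, -7.8571)


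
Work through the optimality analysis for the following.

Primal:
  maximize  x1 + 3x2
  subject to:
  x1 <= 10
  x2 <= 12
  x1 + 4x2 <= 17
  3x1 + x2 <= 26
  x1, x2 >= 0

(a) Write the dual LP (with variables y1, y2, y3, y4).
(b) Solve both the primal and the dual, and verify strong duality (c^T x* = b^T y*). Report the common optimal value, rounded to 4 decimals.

The standard primal-dual pair for 'max c^T x s.t. A x <= b, x >= 0' is:
  Dual:  min b^T y  s.t.  A^T y >= c,  y >= 0.

So the dual LP is:
  minimize  10y1 + 12y2 + 17y3 + 26y4
  subject to:
    y1 + y3 + 3y4 >= 1
    y2 + 4y3 + y4 >= 3
    y1, y2, y3, y4 >= 0

Solving the primal: x* = (7.9091, 2.2727).
  primal value c^T x* = 14.7273.
Solving the dual: y* = (0, 0, 0.7273, 0.0909).
  dual value b^T y* = 14.7273.
Strong duality: c^T x* = b^T y*. Confirmed.

14.7273


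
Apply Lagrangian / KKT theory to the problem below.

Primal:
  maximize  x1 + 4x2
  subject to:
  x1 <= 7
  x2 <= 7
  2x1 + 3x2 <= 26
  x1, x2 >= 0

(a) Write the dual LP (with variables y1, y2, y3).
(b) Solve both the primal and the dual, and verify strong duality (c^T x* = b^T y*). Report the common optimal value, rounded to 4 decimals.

The standard primal-dual pair for 'max c^T x s.t. A x <= b, x >= 0' is:
  Dual:  min b^T y  s.t.  A^T y >= c,  y >= 0.

So the dual LP is:
  minimize  7y1 + 7y2 + 26y3
  subject to:
    y1 + 2y3 >= 1
    y2 + 3y3 >= 4
    y1, y2, y3 >= 0

Solving the primal: x* = (2.5, 7).
  primal value c^T x* = 30.5.
Solving the dual: y* = (0, 2.5, 0.5).
  dual value b^T y* = 30.5.
Strong duality: c^T x* = b^T y*. Confirmed.

30.5


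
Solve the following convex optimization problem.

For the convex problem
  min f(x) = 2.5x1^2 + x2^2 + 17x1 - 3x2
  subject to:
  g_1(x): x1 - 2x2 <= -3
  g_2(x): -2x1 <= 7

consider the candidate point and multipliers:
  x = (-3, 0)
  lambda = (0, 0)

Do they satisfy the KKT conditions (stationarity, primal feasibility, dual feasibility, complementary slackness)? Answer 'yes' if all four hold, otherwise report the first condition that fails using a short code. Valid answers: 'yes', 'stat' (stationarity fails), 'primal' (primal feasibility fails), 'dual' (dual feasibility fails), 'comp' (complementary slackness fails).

Gradient of f: grad f(x) = Q x + c = (2, -3)
Constraint values g_i(x) = a_i^T x - b_i:
  g_1((-3, 0)) = 0
  g_2((-3, 0)) = -1
Stationarity residual: grad f(x) + sum_i lambda_i a_i = (2, -3)
  -> stationarity FAILS
Primal feasibility (all g_i <= 0): OK
Dual feasibility (all lambda_i >= 0): OK
Complementary slackness (lambda_i * g_i(x) = 0 for all i): OK

Verdict: the first failing condition is stationarity -> stat.

stat


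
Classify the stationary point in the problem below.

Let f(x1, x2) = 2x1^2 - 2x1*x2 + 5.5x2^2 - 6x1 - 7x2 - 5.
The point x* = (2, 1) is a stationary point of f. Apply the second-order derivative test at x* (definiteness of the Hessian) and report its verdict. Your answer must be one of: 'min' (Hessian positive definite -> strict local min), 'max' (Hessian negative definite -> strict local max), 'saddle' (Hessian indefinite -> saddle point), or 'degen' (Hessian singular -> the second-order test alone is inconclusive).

Compute the Hessian H = grad^2 f:
  H = [[4, -2], [-2, 11]]
Verify stationarity: grad f(x*) = H x* + g = (0, 0).
Eigenvalues of H: 3.4689, 11.5311.
Both eigenvalues > 0, so H is positive definite -> x* is a strict local min.

min


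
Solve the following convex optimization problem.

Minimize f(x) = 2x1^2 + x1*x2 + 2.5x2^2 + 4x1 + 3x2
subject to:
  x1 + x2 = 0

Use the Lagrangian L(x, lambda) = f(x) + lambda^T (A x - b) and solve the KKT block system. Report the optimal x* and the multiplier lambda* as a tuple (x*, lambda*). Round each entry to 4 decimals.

Form the Lagrangian:
  L(x, lambda) = (1/2) x^T Q x + c^T x + lambda^T (A x - b)
Stationarity (grad_x L = 0): Q x + c + A^T lambda = 0.
Primal feasibility: A x = b.

This gives the KKT block system:
  [ Q   A^T ] [ x     ]   [-c ]
  [ A    0  ] [ lambda ] = [ b ]

Solving the linear system:
  x*      = (-0.1429, 0.1429)
  lambda* = (-3.5714)
  f(x*)   = -0.0714

x* = (-0.1429, 0.1429), lambda* = (-3.5714)


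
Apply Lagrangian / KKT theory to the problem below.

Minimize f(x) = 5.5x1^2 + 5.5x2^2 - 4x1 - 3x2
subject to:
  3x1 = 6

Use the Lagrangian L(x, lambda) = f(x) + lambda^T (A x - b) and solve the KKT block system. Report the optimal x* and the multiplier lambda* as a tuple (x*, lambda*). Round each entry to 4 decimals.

Form the Lagrangian:
  L(x, lambda) = (1/2) x^T Q x + c^T x + lambda^T (A x - b)
Stationarity (grad_x L = 0): Q x + c + A^T lambda = 0.
Primal feasibility: A x = b.

This gives the KKT block system:
  [ Q   A^T ] [ x     ]   [-c ]
  [ A    0  ] [ lambda ] = [ b ]

Solving the linear system:
  x*      = (2, 0.2727)
  lambda* = (-6)
  f(x*)   = 13.5909

x* = (2, 0.2727), lambda* = (-6)


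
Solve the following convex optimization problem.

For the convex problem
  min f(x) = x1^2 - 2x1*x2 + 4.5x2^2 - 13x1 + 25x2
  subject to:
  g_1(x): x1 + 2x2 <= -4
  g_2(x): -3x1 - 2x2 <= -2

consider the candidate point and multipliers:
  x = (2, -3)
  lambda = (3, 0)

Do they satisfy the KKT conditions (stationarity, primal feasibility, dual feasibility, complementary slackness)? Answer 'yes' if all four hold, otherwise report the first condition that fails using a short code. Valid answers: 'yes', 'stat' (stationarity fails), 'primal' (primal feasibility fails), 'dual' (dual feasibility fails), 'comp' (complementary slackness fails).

Gradient of f: grad f(x) = Q x + c = (-3, -6)
Constraint values g_i(x) = a_i^T x - b_i:
  g_1((2, -3)) = 0
  g_2((2, -3)) = 2
Stationarity residual: grad f(x) + sum_i lambda_i a_i = (0, 0)
  -> stationarity OK
Primal feasibility (all g_i <= 0): FAILS
Dual feasibility (all lambda_i >= 0): OK
Complementary slackness (lambda_i * g_i(x) = 0 for all i): OK

Verdict: the first failing condition is primal_feasibility -> primal.

primal


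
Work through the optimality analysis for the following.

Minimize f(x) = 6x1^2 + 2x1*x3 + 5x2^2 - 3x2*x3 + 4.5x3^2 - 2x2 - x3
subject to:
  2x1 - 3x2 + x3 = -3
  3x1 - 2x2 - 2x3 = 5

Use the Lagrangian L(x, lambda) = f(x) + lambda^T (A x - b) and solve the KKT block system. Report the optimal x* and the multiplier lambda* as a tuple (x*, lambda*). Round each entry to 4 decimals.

Form the Lagrangian:
  L(x, lambda) = (1/2) x^T Q x + c^T x + lambda^T (A x - b)
Stationarity (grad_x L = 0): Q x + c + A^T lambda = 0.
Primal feasibility: A x = b.

This gives the KKT block system:
  [ Q   A^T ] [ x     ]   [-c ]
  [ A    0  ] [ lambda ] = [ b ]

Solving the linear system:
  x*      = (0.6539, 0.6971, -2.2163)
  lambda* = (8.3378, -6.6964)
  f(x*)   = 29.6588

x* = (0.6539, 0.6971, -2.2163), lambda* = (8.3378, -6.6964)


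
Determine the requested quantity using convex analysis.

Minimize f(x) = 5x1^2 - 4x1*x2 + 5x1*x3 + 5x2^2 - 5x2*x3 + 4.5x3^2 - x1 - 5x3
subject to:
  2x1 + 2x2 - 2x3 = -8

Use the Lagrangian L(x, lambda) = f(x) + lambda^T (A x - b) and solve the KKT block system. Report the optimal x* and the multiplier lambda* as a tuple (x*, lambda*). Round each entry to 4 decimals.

Form the Lagrangian:
  L(x, lambda) = (1/2) x^T Q x + c^T x + lambda^T (A x - b)
Stationarity (grad_x L = 0): Q x + c + A^T lambda = 0.
Primal feasibility: A x = b.

This gives the KKT block system:
  [ Q   A^T ] [ x     ]   [-c ]
  [ A    0  ] [ lambda ] = [ b ]

Solving the linear system:
  x*      = (-1.6737, -0.2924, 2.0339)
  lambda* = (3.1992)
  f(x*)   = 8.5487

x* = (-1.6737, -0.2924, 2.0339), lambda* = (3.1992)


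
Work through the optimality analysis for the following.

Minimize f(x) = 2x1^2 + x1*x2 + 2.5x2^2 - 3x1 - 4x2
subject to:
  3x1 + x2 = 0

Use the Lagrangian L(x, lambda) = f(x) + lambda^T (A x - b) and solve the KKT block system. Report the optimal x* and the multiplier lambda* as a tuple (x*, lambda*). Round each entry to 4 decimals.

Form the Lagrangian:
  L(x, lambda) = (1/2) x^T Q x + c^T x + lambda^T (A x - b)
Stationarity (grad_x L = 0): Q x + c + A^T lambda = 0.
Primal feasibility: A x = b.

This gives the KKT block system:
  [ Q   A^T ] [ x     ]   [-c ]
  [ A    0  ] [ lambda ] = [ b ]

Solving the linear system:
  x*      = (-0.2093, 0.6279)
  lambda* = (1.0698)
  f(x*)   = -0.9419

x* = (-0.2093, 0.6279), lambda* = (1.0698)


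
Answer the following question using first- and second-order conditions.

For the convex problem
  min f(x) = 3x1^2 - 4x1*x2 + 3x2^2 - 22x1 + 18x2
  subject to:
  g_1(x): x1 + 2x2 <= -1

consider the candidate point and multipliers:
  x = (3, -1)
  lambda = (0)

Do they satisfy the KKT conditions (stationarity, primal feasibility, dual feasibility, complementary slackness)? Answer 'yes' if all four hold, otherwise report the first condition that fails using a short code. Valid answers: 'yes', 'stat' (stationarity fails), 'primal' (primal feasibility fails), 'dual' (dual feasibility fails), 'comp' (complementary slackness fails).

Gradient of f: grad f(x) = Q x + c = (0, 0)
Constraint values g_i(x) = a_i^T x - b_i:
  g_1((3, -1)) = 2
Stationarity residual: grad f(x) + sum_i lambda_i a_i = (0, 0)
  -> stationarity OK
Primal feasibility (all g_i <= 0): FAILS
Dual feasibility (all lambda_i >= 0): OK
Complementary slackness (lambda_i * g_i(x) = 0 for all i): OK

Verdict: the first failing condition is primal_feasibility -> primal.

primal


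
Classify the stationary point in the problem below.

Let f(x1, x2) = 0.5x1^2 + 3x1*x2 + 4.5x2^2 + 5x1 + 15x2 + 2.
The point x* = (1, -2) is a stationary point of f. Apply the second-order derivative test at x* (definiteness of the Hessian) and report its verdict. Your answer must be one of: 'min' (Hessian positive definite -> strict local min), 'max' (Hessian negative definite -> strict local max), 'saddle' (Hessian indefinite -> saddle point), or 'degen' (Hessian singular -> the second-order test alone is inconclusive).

Compute the Hessian H = grad^2 f:
  H = [[1, 3], [3, 9]]
Verify stationarity: grad f(x*) = H x* + g = (0, 0).
Eigenvalues of H: 0, 10.
H has a zero eigenvalue (singular; positive semidefinite but not definite), so H is neither positive definite, negative definite, nor indefinite. The second-order test alone is inconclusive -> degen.
(Indeed, f is constant along the null direction of H through x*, so x* is not a strict local extremum.)

degen


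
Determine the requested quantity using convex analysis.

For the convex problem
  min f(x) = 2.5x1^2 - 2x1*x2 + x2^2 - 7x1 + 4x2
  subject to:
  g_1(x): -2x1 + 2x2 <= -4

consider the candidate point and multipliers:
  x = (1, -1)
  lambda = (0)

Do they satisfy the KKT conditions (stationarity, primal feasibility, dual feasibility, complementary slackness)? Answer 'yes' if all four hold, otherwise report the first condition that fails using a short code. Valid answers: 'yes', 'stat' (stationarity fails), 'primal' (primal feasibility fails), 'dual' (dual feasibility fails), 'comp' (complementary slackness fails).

Gradient of f: grad f(x) = Q x + c = (0, 0)
Constraint values g_i(x) = a_i^T x - b_i:
  g_1((1, -1)) = 0
Stationarity residual: grad f(x) + sum_i lambda_i a_i = (0, 0)
  -> stationarity OK
Primal feasibility (all g_i <= 0): OK
Dual feasibility (all lambda_i >= 0): OK
Complementary slackness (lambda_i * g_i(x) = 0 for all i): OK

Verdict: yes, KKT holds.

yes


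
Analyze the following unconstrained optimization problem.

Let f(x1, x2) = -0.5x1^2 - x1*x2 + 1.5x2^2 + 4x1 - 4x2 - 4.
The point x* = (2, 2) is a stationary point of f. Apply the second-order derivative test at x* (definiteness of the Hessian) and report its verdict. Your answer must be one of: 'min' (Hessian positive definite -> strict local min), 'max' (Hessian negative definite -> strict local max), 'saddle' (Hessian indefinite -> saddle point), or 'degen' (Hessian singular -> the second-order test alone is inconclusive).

Compute the Hessian H = grad^2 f:
  H = [[-1, -1], [-1, 3]]
Verify stationarity: grad f(x*) = H x* + g = (0, 0).
Eigenvalues of H: -1.2361, 3.2361.
Eigenvalues have mixed signs, so H is indefinite -> x* is a saddle point.

saddle


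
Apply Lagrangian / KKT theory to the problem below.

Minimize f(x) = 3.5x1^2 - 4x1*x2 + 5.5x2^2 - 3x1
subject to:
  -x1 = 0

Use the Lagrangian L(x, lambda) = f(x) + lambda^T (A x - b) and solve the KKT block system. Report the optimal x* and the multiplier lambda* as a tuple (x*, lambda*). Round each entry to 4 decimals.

Form the Lagrangian:
  L(x, lambda) = (1/2) x^T Q x + c^T x + lambda^T (A x - b)
Stationarity (grad_x L = 0): Q x + c + A^T lambda = 0.
Primal feasibility: A x = b.

This gives the KKT block system:
  [ Q   A^T ] [ x     ]   [-c ]
  [ A    0  ] [ lambda ] = [ b ]

Solving the linear system:
  x*      = (0, 0)
  lambda* = (-3)
  f(x*)   = 0

x* = (0, 0), lambda* = (-3)


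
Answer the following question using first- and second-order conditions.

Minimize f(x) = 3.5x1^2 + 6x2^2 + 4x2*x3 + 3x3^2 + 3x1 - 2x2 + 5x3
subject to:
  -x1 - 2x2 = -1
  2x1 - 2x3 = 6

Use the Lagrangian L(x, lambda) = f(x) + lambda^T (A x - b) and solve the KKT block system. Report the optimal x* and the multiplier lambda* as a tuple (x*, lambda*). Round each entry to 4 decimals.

Form the Lagrangian:
  L(x, lambda) = (1/2) x^T Q x + c^T x + lambda^T (A x - b)
Stationarity (grad_x L = 0): Q x + c + A^T lambda = 0.
Primal feasibility: A x = b.

This gives the KKT block system:
  [ Q   A^T ] [ x     ]   [-c ]
  [ A    0  ] [ lambda ] = [ b ]

Solving the linear system:
  x*      = (0.3333, 0.3333, -2.6667)
  lambda* = (-4.3333, -4.8333)
  f(x*)   = 5.8333

x* = (0.3333, 0.3333, -2.6667), lambda* = (-4.3333, -4.8333)


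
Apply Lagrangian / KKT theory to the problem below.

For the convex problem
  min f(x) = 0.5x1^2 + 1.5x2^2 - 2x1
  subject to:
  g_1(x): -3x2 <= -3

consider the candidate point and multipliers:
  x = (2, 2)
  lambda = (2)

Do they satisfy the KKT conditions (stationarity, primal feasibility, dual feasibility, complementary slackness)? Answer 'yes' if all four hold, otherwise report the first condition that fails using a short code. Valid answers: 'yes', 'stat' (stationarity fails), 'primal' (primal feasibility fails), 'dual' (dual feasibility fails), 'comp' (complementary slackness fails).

Gradient of f: grad f(x) = Q x + c = (0, 6)
Constraint values g_i(x) = a_i^T x - b_i:
  g_1((2, 2)) = -3
Stationarity residual: grad f(x) + sum_i lambda_i a_i = (0, 0)
  -> stationarity OK
Primal feasibility (all g_i <= 0): OK
Dual feasibility (all lambda_i >= 0): OK
Complementary slackness (lambda_i * g_i(x) = 0 for all i): FAILS

Verdict: the first failing condition is complementary_slackness -> comp.

comp


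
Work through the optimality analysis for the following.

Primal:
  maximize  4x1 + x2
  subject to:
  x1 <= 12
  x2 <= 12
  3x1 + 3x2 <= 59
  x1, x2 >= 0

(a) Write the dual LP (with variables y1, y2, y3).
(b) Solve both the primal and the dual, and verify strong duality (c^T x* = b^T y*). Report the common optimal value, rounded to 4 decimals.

The standard primal-dual pair for 'max c^T x s.t. A x <= b, x >= 0' is:
  Dual:  min b^T y  s.t.  A^T y >= c,  y >= 0.

So the dual LP is:
  minimize  12y1 + 12y2 + 59y3
  subject to:
    y1 + 3y3 >= 4
    y2 + 3y3 >= 1
    y1, y2, y3 >= 0

Solving the primal: x* = (12, 7.6667).
  primal value c^T x* = 55.6667.
Solving the dual: y* = (3, 0, 0.3333).
  dual value b^T y* = 55.6667.
Strong duality: c^T x* = b^T y*. Confirmed.

55.6667


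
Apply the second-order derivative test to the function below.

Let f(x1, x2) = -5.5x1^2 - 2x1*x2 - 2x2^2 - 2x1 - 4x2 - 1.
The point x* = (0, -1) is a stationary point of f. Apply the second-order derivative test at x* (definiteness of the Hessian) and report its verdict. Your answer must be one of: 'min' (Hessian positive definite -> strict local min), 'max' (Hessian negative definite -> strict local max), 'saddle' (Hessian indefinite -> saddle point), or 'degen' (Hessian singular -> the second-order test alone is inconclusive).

Compute the Hessian H = grad^2 f:
  H = [[-11, -2], [-2, -4]]
Verify stationarity: grad f(x*) = H x* + g = (0, 0).
Eigenvalues of H: -11.5311, -3.4689.
Both eigenvalues < 0, so H is negative definite -> x* is a strict local max.

max
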